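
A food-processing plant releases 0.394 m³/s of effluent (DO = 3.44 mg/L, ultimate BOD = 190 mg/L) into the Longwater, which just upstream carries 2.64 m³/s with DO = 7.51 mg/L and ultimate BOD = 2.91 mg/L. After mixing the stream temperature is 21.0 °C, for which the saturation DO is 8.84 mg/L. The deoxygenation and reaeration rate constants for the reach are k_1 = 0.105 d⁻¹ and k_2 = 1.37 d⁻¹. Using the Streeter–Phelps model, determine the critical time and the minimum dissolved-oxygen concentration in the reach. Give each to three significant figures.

Mixed DO = (2.64×7.51 + 0.394×3.44)/(2.64+0.394) = 21.18/3.034 = 6.981 mg/L.
Mixed L₀ = (2.64×2.91 + 0.394×190)/(3.034) = 82.54/3.034 = 27.21 mg/L.
Initial deficit D₀ = C_s − DO₀ = 8.84 − 6.981 = 1.859 mg/L.
t_c = (1/1.265) ln[(1.37/0.105)(1 − 1.859×1.265/(0.105×27.21))] = 0.7905 × ln(2.309) = 0.6616 d.
D_c = (0.105/1.37) × 27.21 × e^(−0.105×0.6616) = 0.07664 × 27.21 × 0.9329 = 1.945 mg/L.
Minimum DO = 8.84 − 1.945 = 6.895 mg/L.

t_c ≈ 0.662 d; minimum DO ≈ 6.89 mg/L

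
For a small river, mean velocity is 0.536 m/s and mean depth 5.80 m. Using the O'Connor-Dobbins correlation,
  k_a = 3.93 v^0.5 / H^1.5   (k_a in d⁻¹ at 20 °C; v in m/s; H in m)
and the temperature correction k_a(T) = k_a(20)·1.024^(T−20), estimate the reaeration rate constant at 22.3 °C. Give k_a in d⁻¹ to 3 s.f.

k_a(20) = 3.93 × 0.536^0.5 / 5.80^1.5 = 3.93 × 0.7321 / 13.97 = 0.2060 d⁻¹.
k_a(22.3) = 0.2060 × 1.024^(22.3−20) = 0.2060 × 1.056 = 0.2175 d⁻¹.

k_a ≈ 0.218 d⁻¹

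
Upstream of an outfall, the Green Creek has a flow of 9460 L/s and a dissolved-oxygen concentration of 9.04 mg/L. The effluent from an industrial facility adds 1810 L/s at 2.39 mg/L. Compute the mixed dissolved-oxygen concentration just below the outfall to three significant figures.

Flow-weighted mixing: C = (Q_r C_r + Q_w C_w)/(Q_r + Q_w)
= (9460×9.04 + 1810×2.39)/(9460 + 1810) = 89840/11270 = 7.972 mg/L.

7.97 mg/L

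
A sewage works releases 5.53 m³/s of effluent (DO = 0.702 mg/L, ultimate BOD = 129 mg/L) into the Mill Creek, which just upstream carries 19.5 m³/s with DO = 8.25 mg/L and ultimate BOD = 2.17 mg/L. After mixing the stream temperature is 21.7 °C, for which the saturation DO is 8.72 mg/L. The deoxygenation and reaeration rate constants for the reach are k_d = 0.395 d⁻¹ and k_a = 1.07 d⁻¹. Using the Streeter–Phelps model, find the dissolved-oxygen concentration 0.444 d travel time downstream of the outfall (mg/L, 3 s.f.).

DO ≈ 3.55 mg/L

Mixed DO = (19.5×8.25 + 5.53×0.702)/(19.5+5.53) = 164.8/25.03 = 6.582 mg/L.
Mixed L₀ = (19.5×2.17 + 5.53×129)/(25.03) = 755.7/25.03 = 30.19 mg/L.
Initial deficit D₀ = C_s − DO₀ = 8.72 − 6.582 = 2.138 mg/L.
D(0.444) = [0.395×30.19/(1.07−0.395)](e^(−0.395×0.444) − e^(−1.07×0.444)) + 2.138 e^(−1.07×0.444)
= 17.67 × (0.8391 − 0.6218) + 2.138 × 0.6218 = 5.168 mg/L.
DO = 8.72 − 5.168 = 3.552 mg/L.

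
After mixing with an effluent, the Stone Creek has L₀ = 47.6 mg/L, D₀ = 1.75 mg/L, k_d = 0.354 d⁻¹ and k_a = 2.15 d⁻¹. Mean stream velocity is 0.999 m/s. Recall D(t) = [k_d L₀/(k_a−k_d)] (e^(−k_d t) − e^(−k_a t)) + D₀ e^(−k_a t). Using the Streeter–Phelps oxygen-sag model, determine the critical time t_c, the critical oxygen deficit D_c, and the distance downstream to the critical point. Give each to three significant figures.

t_c ≈ 0.889 d; D_c ≈ 5.72 mg/L; x_c ≈ 76.8 km

With k_a/k_d = 6.073 and 1 − D₀(k_a−k_d)/(k_d L₀) = 0.8135,
t_c = ln(6.073 × 0.8135) / (2.15 − 0.354) = ln(4.941) / 1.796 = 1.597/1.796 = 0.8895 d.
D_c = (k_d/k_a) L₀ e^(−k_d t_c) = (0.354/2.15) × 47.6 × e^(−0.354×0.8895) = 0.1647 × 47.6 × 0.7299 = 5.720 mg/L.
x_c = v t_c = 0.999 m/s × 0.8895 d × 86400 s/d = 76770 m ≈ 76.8 km.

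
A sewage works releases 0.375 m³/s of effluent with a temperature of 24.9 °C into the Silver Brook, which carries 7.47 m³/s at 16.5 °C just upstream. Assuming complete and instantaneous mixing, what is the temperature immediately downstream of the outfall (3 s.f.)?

16.9 °C

Flow-weighted mixing: C = (Q_r C_r + Q_w C_w)/(Q_r + Q_w)
= (7.47×16.5 + 0.375×24.9)/(7.47 + 0.375) = 132.6/7.845 = 16.90 °C.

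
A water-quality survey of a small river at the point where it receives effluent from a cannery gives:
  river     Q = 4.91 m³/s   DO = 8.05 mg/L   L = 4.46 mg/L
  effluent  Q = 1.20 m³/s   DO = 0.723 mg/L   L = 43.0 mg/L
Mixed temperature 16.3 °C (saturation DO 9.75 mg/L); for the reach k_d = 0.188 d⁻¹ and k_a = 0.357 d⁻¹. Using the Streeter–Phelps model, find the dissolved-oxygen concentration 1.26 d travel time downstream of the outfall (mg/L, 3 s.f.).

Mixed DO = (4.91×8.05 + 1.20×0.723)/(4.91+1.20) = 40.39/6.110 = 6.611 mg/L.
Mixed L₀ = (4.91×4.46 + 1.20×43.0)/(6.110) = 73.50/6.110 = 12.03 mg/L.
Initial deficit D₀ = C_s − DO₀ = 9.75 − 6.611 = 3.139 mg/L.
D(1.26) = [0.188×12.03/(0.357−0.188)](e^(−0.188×1.26) − e^(−0.357×1.26)) + 3.139 e^(−0.357×1.26)
= 13.38 × (0.7891 − 0.6377) + 3.139 × 0.6377 = 4.027 mg/L.
DO = 9.75 − 4.027 = 5.723 mg/L.

DO ≈ 5.72 mg/L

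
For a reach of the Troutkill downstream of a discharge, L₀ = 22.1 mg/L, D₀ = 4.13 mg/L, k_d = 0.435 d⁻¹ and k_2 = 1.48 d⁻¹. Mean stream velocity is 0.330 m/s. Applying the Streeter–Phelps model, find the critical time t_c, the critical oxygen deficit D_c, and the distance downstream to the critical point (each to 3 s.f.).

At the critical point dD/dt = 0, so k_d L₀ e^(−k_d t) = k_2 D. Substituting D(t) from the Streeter–Phelps equation and solving for t gives
t_c = ln[(k_2/k_d)(1 − D₀(k_2−k_d)/(k_d L₀))] / (k_2−k_d).
Here k_2−k_d = 1.045 d⁻¹ and 1 − D₀(k_2−k_d)/(k_d L₀) = 1 − 4.13×1.045/(0.435×22.1) = 0.5511, so
t_c = ln(3.402 × 0.5511) / 1.045 = 0.6285 / 1.045 = 0.6015 d.
D_c = (k_d/k_2) L₀ e^(−k_d t_c) = (0.435/1.48) × 22.1 × e^(−0.435×0.6015) = 0.2939 × 22.1 × 0.7698 = 5.000 mg/L.
x_c = v t_c = 0.330 m/s × 0.6015 d × 86400 s/d = 17150 m ≈ 17.1 km.

t_c ≈ 0.601 d; D_c ≈ 5.00 mg/L; x_c ≈ 17.1 km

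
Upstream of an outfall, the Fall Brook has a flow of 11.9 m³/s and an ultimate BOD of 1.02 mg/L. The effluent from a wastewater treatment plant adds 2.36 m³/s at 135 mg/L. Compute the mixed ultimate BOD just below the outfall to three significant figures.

Flow-weighted mixing: C = (Q_r C_r + Q_w C_w)/(Q_r + Q_w)
= (11.9×1.02 + 2.36×135)/(11.9 + 2.36) = 330.7/14.26 = 23.19 mg/L.

23.2 mg/L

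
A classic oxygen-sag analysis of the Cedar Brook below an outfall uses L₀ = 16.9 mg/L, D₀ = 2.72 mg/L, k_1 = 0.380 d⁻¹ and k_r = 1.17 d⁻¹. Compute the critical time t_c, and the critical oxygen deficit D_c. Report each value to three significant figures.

t_c ≈ 0.908 d; D_c ≈ 3.89 mg/L

With k_r/k_1 = 3.079 and 1 − D₀(k_r−k_1)/(k_1 L₀) = 0.6654,
t_c = ln(3.079 × 0.6654) / (1.17 − 0.380) = ln(2.049) / 0.7900 = 0.7172/0.7900 = 0.9079 d.
L(t_c) = L₀ e^(−k_1 t_c) = 16.9 × 0.7082 = 11.97 mg/L, and at the critical point k_r D_c = k_1 L, so D_c = (0.380/1.17) × 11.97 = 3.887 mg/L.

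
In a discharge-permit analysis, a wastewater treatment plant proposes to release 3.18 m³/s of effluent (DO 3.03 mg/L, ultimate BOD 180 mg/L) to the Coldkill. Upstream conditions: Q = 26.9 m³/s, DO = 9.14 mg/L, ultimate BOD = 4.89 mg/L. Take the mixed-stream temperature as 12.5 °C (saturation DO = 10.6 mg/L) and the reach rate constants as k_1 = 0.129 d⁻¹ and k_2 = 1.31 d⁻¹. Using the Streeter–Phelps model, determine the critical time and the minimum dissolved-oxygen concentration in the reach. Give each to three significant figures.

Mixed DO = (26.9×9.14 + 3.18×3.03)/(26.9+3.18) = 255.5/30.08 = 8.494 mg/L.
Mixed L₀ = (26.9×4.89 + 3.18×180)/(30.08) = 703.9/30.08 = 23.40 mg/L.
Initial deficit D₀ = C_s − DO₀ = 10.6 − 8.494 = 2.106 mg/L.
t_c = (1/1.181) ln[(1.31/0.129)(1 − 2.106×1.181/(0.129×23.40))] = 0.8467 × ln(1.789) = 0.4924 d.
D_c = (0.129/1.31) × 23.40 × e^(−0.129×0.4924) = 0.09847 × 23.40 × 0.9385 = 2.163 mg/L.
Minimum DO = 10.6 − 2.163 = 8.437 mg/L.

t_c ≈ 0.492 d; minimum DO ≈ 8.44 mg/L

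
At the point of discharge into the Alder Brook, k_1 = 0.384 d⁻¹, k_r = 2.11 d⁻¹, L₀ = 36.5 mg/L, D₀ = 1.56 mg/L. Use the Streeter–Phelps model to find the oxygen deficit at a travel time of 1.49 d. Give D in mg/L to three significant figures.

k_1 L₀/(k_r−k_1) = 0.384×36.5/(2.11−0.384) = 14.02/1.726 = 8.121 mg/L.
e^(−k_1 t) = e^(−0.384×1.490) = 0.5643; e^(−k_r t) = e^(−2.11×1.490) = 0.04311.
D = 8.121 × (0.5643 − 0.04311) + 1.56 × 0.04311 = 4.232 + 0.06726 = 4.300 mg/L.

D ≈ 4.30 mg/L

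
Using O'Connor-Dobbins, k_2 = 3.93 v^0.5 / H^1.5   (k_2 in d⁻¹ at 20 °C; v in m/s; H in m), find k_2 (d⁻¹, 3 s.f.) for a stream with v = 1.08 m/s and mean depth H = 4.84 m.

k_2 = 3.93 × 1.08^0.5 / 4.84^1.5 = 3.93 × 1.039 / 10.65 = 0.3836 d⁻¹.

k_2 ≈ 0.384 d⁻¹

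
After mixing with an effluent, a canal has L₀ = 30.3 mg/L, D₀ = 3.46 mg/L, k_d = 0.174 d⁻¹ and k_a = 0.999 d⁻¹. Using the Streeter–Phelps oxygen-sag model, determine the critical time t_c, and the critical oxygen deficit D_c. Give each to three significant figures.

At the critical point dD/dt = 0, so k_d L₀ e^(−k_d t) = k_a D. Substituting D(t) from the Streeter–Phelps equation and solving for t gives
t_c = ln[(k_a/k_d)(1 − D₀(k_a−k_d)/(k_d L₀))] / (k_a−k_d).
Here k_a−k_d = 0.8250 d⁻¹ and 1 − D₀(k_a−k_d)/(k_d L₀) = 1 − 3.46×0.8250/(0.174×30.3) = 0.4586, so
t_c = ln(5.741 × 0.4586) / 0.8250 = 0.9681 / 0.8250 = 1.173 d.
D_c = (k_d/k_a) L₀ e^(−k_d t_c) = (0.174/0.999) × 30.3 × e^(−0.174×1.173) = 0.1742 × 30.3 × 0.8153 = 4.303 mg/L.

t_c ≈ 1.17 d; D_c ≈ 4.30 mg/L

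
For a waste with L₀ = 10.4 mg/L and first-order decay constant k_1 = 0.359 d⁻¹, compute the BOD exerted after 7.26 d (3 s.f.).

y ≈ 9.63 mg/L

y_t = L₀(1 − e^(−k_1 t)) = 10.4 × (1 − e^(−0.359×7.26))
= 10.4 × (1 − 0.07380) = 10.4 × 0.9262 = 9.632 mg/L.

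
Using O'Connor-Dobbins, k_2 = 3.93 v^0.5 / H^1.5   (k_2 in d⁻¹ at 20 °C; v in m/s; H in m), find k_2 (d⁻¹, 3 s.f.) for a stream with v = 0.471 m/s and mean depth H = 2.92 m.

k_2 ≈ 0.541 d⁻¹

k_2 = 3.93 × 0.471^0.5 / 2.92^1.5 = 3.93 × 0.6863 / 4.990 = 0.5405 d⁻¹.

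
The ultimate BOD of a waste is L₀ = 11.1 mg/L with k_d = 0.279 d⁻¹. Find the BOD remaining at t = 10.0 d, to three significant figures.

L ≈ 0.682 mg/L

L_t = L₀ e^(−k_d t) = 11.1 × e^(−0.279×10.0) = 11.1 × 0.06142 = 0.6818 mg/L.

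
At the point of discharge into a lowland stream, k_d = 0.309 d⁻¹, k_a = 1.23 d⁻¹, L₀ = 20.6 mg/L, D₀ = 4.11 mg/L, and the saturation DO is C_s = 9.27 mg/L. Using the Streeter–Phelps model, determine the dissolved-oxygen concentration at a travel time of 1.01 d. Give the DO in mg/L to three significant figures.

k_d L₀/(k_a−k_d) = 0.309×20.6/(1.23−0.309) = 6.365/0.9210 = 6.911 mg/L.
e^(−k_d t) = e^(−0.309×1.010) = 0.7319; e^(−k_a t) = e^(−1.23×1.010) = 0.2887.
D = 6.911 × (0.7319 − 0.2887) + 4.11 × 0.2887 = 3.063 + 1.187 = 4.250 mg/L.
DO = C_s − D = 9.27 − 4.250 = 5.020 mg/L.

DO ≈ 5.02 mg/L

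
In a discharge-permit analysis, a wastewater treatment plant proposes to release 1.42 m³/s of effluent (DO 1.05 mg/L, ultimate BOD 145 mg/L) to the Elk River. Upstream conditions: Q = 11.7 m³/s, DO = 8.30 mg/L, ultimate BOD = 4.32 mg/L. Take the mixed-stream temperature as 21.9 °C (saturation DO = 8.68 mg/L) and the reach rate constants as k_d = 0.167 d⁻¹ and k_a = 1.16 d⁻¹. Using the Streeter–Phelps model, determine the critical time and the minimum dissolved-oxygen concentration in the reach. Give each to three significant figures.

Mixed DO = (11.7×8.30 + 1.42×1.05)/(11.7+1.42) = 98.60/13.12 = 7.515 mg/L.
Mixed L₀ = (11.7×4.32 + 1.42×145)/(13.12) = 256.4/13.12 = 19.55 mg/L.
Initial deficit D₀ = C_s − DO₀ = 8.68 − 7.515 = 1.165 mg/L.
t_c = (1/0.9930) ln[(1.16/0.167)(1 − 1.165×0.9930/(0.167×19.55))] = 1.007 × ln(4.485) = 1.511 d.
D_c = (0.167/1.16) × 19.55 × e^(−0.167×1.511) = 0.1440 × 19.55 × 0.7769 = 2.186 mg/L.
Minimum DO = 8.68 − 2.186 = 6.494 mg/L.

t_c ≈ 1.51 d; minimum DO ≈ 6.49 mg/L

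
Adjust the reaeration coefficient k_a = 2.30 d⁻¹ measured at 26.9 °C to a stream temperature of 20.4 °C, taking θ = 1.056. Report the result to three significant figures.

k_a(T₂) = k_a(T₁) · θ^(T₂−T₁) = 2.30 × 1.056^(20.4−26.9)
= 2.30 × 1.056^-6.50 = 2.30 × 0.7018 = 1.614 d⁻¹.

k_a ≈ 1.61 d⁻¹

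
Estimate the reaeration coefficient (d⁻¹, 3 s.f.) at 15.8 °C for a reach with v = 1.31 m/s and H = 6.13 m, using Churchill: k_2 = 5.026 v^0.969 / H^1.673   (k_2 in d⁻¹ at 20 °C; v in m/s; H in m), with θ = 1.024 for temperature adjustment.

k_2(20) = 5.026 × 1.31^0.969 / 6.13^1.673 = 5.026 × 1.299 / 20.77 = 0.3144 d⁻¹.
k_2(15.8) = 0.3144 × 1.024^(15.8−20) = 0.3144 × 0.9052 = 0.2846 d⁻¹.

k_2 ≈ 0.285 d⁻¹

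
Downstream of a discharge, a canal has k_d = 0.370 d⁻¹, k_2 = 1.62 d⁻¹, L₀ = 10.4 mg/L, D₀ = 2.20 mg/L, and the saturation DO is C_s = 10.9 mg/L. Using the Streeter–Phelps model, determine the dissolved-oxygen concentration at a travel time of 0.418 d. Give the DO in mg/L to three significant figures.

k_d L₀/(k_2−k_d) = 0.370×10.4/(1.62−0.370) = 3.848/1.250 = 3.078 mg/L.
e^(−k_d t) = e^(−0.370×0.4180) = 0.8567; e^(−k_2 t) = e^(−1.62×0.4180) = 0.5081.
D = 3.078 × (0.8567 − 0.5081) + 2.20 × 0.5081 = 1.073 + 1.118 = 2.191 mg/L.
DO = C_s − D = 10.9 − 2.191 = 8.709 mg/L.

DO ≈ 8.71 mg/L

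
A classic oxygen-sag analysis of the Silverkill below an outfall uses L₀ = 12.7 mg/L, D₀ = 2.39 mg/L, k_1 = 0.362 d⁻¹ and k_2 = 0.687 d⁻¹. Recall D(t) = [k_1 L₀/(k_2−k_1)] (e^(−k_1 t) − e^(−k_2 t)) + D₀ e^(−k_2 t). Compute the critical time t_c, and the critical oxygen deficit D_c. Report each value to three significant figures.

t_c = [1/(k_2−k_1)] ln[(k_2/k_1)(1 − D₀(k_2−k_1)/(k_1 L₀))]
= [1/(0.687−0.362)] ln[(0.687/0.362)(1 − 2.39×0.3250/(0.362×12.7))]
= (1/0.3250) ln[1.898 × 0.8310] = 3.077 × ln(1.577) = 3.077 × 0.4556 = 1.402 d.
D_c = (k_1/k_2) L₀ e^(−k_1 t_c) = (0.362/0.687) × 12.7 × e^(−0.362×1.402) = 0.5269 × 12.7 × 0.6020 = 4.029 mg/L.

t_c ≈ 1.40 d; D_c ≈ 4.03 mg/L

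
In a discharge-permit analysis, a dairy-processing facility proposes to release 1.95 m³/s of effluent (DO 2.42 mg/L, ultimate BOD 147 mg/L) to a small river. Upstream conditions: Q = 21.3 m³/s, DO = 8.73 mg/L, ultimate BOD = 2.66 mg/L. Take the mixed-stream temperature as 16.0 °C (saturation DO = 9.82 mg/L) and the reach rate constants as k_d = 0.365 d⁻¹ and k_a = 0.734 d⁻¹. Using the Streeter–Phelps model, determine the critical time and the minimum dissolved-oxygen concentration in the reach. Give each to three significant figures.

t_c ≈ 1.57 d; minimum DO ≈ 5.69 mg/L

Mixed DO = (21.3×8.73 + 1.95×2.42)/(21.3+1.95) = 190.7/23.25 = 8.201 mg/L.
Mixed L₀ = (21.3×2.66 + 1.95×147)/(23.25) = 343.3/23.25 = 14.77 mg/L.
Initial deficit D₀ = C_s − DO₀ = 9.82 − 8.201 = 1.619 mg/L.
t_c = (1/0.3690) ln[(0.734/0.365)(1 − 1.619×0.3690/(0.365×14.77))] = 2.710 × ln(1.788) = 1.575 d.
D_c = (0.365/0.734) × 14.77 × e^(−0.365×1.575) = 0.4973 × 14.77 × 0.5628 = 4.133 mg/L.
Minimum DO = 9.82 − 4.133 = 5.687 mg/L.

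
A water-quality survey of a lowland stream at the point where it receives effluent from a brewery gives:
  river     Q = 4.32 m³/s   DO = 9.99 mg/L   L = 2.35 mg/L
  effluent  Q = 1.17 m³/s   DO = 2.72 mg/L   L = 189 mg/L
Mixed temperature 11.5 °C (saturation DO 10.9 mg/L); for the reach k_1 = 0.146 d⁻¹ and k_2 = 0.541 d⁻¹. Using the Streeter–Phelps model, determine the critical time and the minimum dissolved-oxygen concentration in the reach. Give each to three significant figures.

t_c ≈ 2.88 d; minimum DO ≈ 3.43 mg/L

Mixed DO = (4.32×9.99 + 1.17×2.72)/(4.32+1.17) = 46.34/5.490 = 8.441 mg/L.
Mixed L₀ = (4.32×2.35 + 1.17×189)/(5.490) = 231.3/5.490 = 42.13 mg/L.
Initial deficit D₀ = C_s − DO₀ = 10.9 − 8.441 = 2.459 mg/L.
t_c = (1/0.3950) ln[(0.541/0.146)(1 − 2.459×0.3950/(0.146×42.13))] = 2.532 × ln(3.120) = 2.881 d.
D_c = (0.146/0.541) × 42.13 × e^(−0.146×2.881) = 0.2699 × 42.13 × 0.6567 = 7.466 mg/L.
Minimum DO = 10.9 − 7.466 = 3.434 mg/L.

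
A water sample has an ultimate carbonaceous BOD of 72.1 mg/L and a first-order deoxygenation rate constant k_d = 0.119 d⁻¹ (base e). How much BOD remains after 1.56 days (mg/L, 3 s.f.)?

L_t = L₀ e^(−k_d t) = 72.1 × e^(−0.119×1.56) = 72.1 × 0.8306 = 59.88 mg/L.

L ≈ 59.9 mg/L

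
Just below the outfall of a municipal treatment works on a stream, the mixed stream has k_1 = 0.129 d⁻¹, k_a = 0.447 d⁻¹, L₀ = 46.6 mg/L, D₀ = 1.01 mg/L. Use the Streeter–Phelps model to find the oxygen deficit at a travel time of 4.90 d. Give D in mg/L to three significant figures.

k_1 L₀/(k_a−k_1) = 0.129×46.6/(0.447−0.129) = 6.011/0.3180 = 18.90 mg/L.
e^(−k_1 t) = e^(−0.129×4.900) = 0.5315; e^(−k_a t) = e^(−0.447×4.900) = 0.1119.
D = 18.90 × (0.5315 − 0.1119) + 1.01 × 0.1119 = 7.932 + 0.1130 = 8.045 mg/L.

D ≈ 8.04 mg/L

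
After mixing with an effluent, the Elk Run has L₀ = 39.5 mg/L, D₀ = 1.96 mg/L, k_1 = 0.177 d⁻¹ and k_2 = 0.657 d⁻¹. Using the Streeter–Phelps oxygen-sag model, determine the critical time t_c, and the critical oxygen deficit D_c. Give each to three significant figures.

t_c ≈ 2.43 d; D_c ≈ 6.92 mg/L

t_c = [1/(k_2−k_1)] ln[(k_2/k_1)(1 − D₀(k_2−k_1)/(k_1 L₀))]
= [1/(0.657−0.177)] ln[(0.657/0.177)(1 − 1.96×0.4800/(0.177×39.5))]
= (1/0.4800) ln[3.712 × 0.8654] = 2.083 × ln(3.212) = 2.083 × 1.167 = 2.431 d.
L(t_c) = L₀ e^(−k_1 t_c) = 39.5 × 0.6503 = 25.69 mg/L, and at the critical point k_2 D_c = k_1 L, so D_c = (0.177/0.657) × 25.69 = 6.920 mg/L.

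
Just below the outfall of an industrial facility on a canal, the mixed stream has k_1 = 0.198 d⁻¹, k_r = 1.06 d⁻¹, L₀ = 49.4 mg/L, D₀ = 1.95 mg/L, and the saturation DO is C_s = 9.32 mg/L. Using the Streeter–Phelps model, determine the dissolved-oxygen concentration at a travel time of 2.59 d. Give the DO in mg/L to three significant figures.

DO ≈ 3.13 mg/L

k_1 L₀/(k_r−k_1) = 0.198×49.4/(1.06−0.198) = 9.781/0.8620 = 11.35 mg/L.
e^(−k_1 t) = e^(−0.198×2.590) = 0.5988; e^(−k_r t) = e^(−1.06×2.590) = 0.06422.
D = 11.35 × (0.5988 − 0.06422) + 1.95 × 0.06422 = 6.066 + 0.1252 = 6.191 mg/L.
DO = C_s − D = 9.32 − 6.191 = 3.129 mg/L.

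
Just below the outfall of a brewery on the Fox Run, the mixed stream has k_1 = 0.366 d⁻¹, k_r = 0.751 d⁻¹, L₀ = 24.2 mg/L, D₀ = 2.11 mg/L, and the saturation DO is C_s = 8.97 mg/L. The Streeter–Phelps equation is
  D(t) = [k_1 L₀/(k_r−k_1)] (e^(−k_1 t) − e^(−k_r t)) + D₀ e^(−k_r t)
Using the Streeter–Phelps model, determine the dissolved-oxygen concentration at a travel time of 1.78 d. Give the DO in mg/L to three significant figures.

DO ≈ 2.47 mg/L

k_1 L₀/(k_r−k_1) = 0.366×24.2/(0.751−0.366) = 8.857/0.3850 = 23.01 mg/L.
e^(−k_1 t) = e^(−0.366×1.780) = 0.5213; e^(−k_r t) = e^(−0.751×1.780) = 0.2627.
D = 23.01 × (0.5213 − 0.2627) + 2.11 × 0.2627 = 5.949 + 0.5543 = 6.503 mg/L.
DO = C_s − D = 8.97 − 6.503 = 2.467 mg/L.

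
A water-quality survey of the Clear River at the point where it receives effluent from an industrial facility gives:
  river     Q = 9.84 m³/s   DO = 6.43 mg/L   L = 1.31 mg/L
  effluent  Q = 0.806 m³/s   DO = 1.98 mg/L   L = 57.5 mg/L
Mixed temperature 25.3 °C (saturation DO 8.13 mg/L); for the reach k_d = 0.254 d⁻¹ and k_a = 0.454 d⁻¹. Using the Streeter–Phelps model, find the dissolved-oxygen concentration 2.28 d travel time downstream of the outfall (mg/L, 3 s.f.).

DO ≈ 5.96 mg/L

Mixed DO = (9.84×6.43 + 0.806×1.98)/(9.84+0.806) = 64.87/10.65 = 6.093 mg/L.
Mixed L₀ = (9.84×1.31 + 0.806×57.5)/(10.65) = 59.24/10.65 = 5.564 mg/L.
Initial deficit D₀ = C_s − DO₀ = 8.13 − 6.093 = 2.037 mg/L.
D(2.28) = [0.254×5.564/(0.454−0.254)](e^(−0.254×2.28) − e^(−0.454×2.28)) + 2.037 e^(−0.454×2.28)
= 7.066 × (0.5604 − 0.3552) + 2.037 × 0.3552 = 2.174 mg/L.
DO = 8.13 − 2.174 = 5.956 mg/L.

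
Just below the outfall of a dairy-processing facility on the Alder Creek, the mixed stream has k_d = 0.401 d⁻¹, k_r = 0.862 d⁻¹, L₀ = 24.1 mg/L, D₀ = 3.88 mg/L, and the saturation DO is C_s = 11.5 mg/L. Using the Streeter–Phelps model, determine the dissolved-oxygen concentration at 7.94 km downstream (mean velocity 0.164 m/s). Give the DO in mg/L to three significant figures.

DO ≈ 5.29 mg/L

Travel time t = x/v = 7.94 km / (0.164 m/s) = 7940 m / 0.164 m/s = 48410 s = 0.5604 d.
k_d L₀/(k_r−k_d) = 0.401×24.1/(0.862−0.401) = 9.664/0.4610 = 20.96 mg/L.
e^(−k_d t) = e^(−0.401×0.5604) = 0.7988; e^(−k_r t) = e^(−0.862×0.5604) = 0.6169.
D = 20.96 × (0.7988 − 0.6169) + 3.88 × 0.6169 = 3.812 + 2.394 = 6.206 mg/L.
DO = C_s − D = 11.5 − 6.206 = 5.294 mg/L.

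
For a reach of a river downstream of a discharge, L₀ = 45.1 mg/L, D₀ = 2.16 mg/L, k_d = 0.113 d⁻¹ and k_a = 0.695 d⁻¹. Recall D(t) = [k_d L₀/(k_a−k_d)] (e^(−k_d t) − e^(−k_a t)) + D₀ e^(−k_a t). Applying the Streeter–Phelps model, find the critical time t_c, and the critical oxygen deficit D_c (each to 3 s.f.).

t_c ≈ 2.63 d; D_c ≈ 5.44 mg/L

With k_a/k_d = 6.150 and 1 − D₀(k_a−k_d)/(k_d L₀) = 0.7533,
t_c = ln(6.150 × 0.7533) / (0.695 − 0.113) = ln(4.633) / 0.5820 = 1.533/0.5820 = 2.634 d.
L(t_c) = L₀ e^(−k_d t_c) = 45.1 × 0.7425 = 33.49 mg/L, and at the critical point k_a D_c = k_d L, so D_c = (0.113/0.695) × 33.49 = 5.445 mg/L.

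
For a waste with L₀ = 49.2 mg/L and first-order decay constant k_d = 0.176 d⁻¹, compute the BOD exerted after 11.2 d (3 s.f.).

y_t = L₀(1 − e^(−k_d t)) = 49.2 × (1 − e^(−0.176×11.2))
= 49.2 × (1 − 0.1393) = 49.2 × 0.8607 = 42.35 mg/L.

y ≈ 42.3 mg/L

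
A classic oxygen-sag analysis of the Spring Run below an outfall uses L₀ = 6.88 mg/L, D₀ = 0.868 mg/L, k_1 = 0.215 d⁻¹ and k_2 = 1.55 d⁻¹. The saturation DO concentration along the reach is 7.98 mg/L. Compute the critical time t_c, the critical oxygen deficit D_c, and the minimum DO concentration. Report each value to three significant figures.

With k_2/k_1 = 7.209 and 1 − D₀(k_2−k_1)/(k_1 L₀) = 0.2166,
t_c = ln(7.209 × 0.2166) / (1.55 − 0.215) = ln(1.562) / 1.335 = 0.4457/1.335 = 0.3339 d.
L(t_c) = L₀ e^(−k_1 t_c) = 6.88 × 0.9307 = 6.403 mg/L, and at the critical point k_2 D_c = k_1 L, so D_c = (0.215/1.55) × 6.403 = 0.8882 mg/L.
Minimum DO = C_s − D_c = 7.98 − 0.8882 = 7.092 mg/L.

t_c ≈ 0.334 d; D_c ≈ 0.888 mg/L; min DO ≈ 7.09 mg/L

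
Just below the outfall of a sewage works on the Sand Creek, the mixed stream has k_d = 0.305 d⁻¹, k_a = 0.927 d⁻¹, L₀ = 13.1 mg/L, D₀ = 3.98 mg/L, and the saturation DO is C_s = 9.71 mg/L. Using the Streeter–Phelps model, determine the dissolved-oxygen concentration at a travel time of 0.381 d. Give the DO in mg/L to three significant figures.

k_d L₀/(k_a−k_d) = 0.305×13.1/(0.927−0.305) = 3.995/0.6220 = 6.424 mg/L.
e^(−k_d t) = e^(−0.305×0.3810) = 0.8903; e^(−k_a t) = e^(−0.927×0.3810) = 0.7024.
D = 6.424 × (0.8903 − 0.7024) + 3.98 × 0.7024 = 1.207 + 2.796 = 4.002 mg/L.
DO = C_s − D = 9.71 − 4.002 = 5.708 mg/L.

DO ≈ 5.71 mg/L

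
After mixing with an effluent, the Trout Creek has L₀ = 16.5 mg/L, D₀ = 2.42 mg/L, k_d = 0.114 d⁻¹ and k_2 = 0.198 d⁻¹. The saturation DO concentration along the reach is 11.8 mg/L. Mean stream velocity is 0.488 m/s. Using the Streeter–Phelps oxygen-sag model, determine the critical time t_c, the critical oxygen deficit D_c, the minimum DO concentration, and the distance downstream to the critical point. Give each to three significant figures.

t_c ≈ 5.21 d; D_c ≈ 5.24 mg/L; min DO ≈ 6.56 mg/L; x_c ≈ 220 km

At the critical point dD/dt = 0, so k_d L₀ e^(−k_d t) = k_2 D. Substituting D(t) from the Streeter–Phelps equation and solving for t gives
t_c = ln[(k_2/k_d)(1 − D₀(k_2−k_d)/(k_d L₀))] / (k_2−k_d).
Here k_2−k_d = 0.08400 d⁻¹ and 1 − D₀(k_2−k_d)/(k_d L₀) = 1 − 2.42×0.08400/(0.114×16.5) = 0.8919, so
t_c = ln(1.737 × 0.8919) / 0.08400 = 0.4377 / 0.08400 = 5.211 d.
D_c = (k_d/k_2) L₀ e^(−k_d t_c) = (0.114/0.198) × 16.5 × e^(−0.114×5.211) = 0.5758 × 16.5 × 0.5521 = 5.245 mg/L.
Minimum DO = C_s − D_c = 11.8 − 5.245 = 6.555 mg/L.
x_c = v t_c = 0.488 m/s × 5.211 d × 86400 s/d = 219700 m ≈ 220 km.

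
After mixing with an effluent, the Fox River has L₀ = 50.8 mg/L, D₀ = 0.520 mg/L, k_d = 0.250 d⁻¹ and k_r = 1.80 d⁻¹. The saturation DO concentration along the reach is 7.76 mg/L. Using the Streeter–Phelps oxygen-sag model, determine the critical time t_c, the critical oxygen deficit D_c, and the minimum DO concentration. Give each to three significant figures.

At the critical point dD/dt = 0, so k_d L₀ e^(−k_d t) = k_r D. Substituting D(t) from the Streeter–Phelps equation and solving for t gives
t_c = ln[(k_r/k_d)(1 − D₀(k_r−k_d)/(k_d L₀))] / (k_r−k_d).
Here k_r−k_d = 1.550 d⁻¹ and 1 − D₀(k_r−k_d)/(k_d L₀) = 1 − 0.520×1.550/(0.250×50.8) = 0.9365, so
t_c = ln(7.200 × 0.9365) / 1.550 = 1.909 / 1.550 = 1.231 d.
D_c = (k_d/k_r) L₀ e^(−k_d t_c) = (0.250/1.80) × 50.8 × e^(−0.250×1.231) = 0.1389 × 50.8 × 0.7350 = 5.186 mg/L.
Minimum DO = C_s − D_c = 7.76 − 5.186 = 2.574 mg/L.

t_c ≈ 1.23 d; D_c ≈ 5.19 mg/L; min DO ≈ 2.57 mg/L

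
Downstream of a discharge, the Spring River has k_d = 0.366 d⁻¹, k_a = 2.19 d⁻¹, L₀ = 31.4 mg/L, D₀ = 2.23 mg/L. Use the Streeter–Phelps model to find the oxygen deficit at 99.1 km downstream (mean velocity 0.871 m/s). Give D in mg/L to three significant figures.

Travel time t = x/v = 99.1 km / (0.871 m/s) = 99100 m / 0.871 m/s = 113800 s = 1.317 d.
k_d L₀/(k_a−k_d) = 0.366×31.4/(2.19−0.366) = 11.49/1.824 = 6.301 mg/L.
e^(−k_d t) = e^(−0.366×1.317) = 0.6176; e^(−k_a t) = e^(−2.19×1.317) = 0.05591.
D = 6.301 × (0.6176 − 0.05591) + 2.23 × 0.05591 = 3.539 + 0.1247 = 3.663 mg/L.

D ≈ 3.66 mg/L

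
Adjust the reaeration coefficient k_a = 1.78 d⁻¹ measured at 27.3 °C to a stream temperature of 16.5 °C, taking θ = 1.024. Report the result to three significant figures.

k_a ≈ 1.38 d⁻¹

k_a(T₂) = k_a(T₁) · θ^(T₂−T₁) = 1.78 × 1.024^(16.5−27.3)
= 1.78 × 1.024^-10.8 = 1.78 × 0.7740 = 1.378 d⁻¹.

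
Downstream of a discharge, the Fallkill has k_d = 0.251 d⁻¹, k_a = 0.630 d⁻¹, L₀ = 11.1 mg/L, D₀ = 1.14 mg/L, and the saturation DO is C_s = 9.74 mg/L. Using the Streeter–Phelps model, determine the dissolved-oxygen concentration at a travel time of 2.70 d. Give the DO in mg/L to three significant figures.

k_d L₀/(k_a−k_d) = 0.251×11.1/(0.630−0.251) = 2.786/0.3790 = 7.351 mg/L.
e^(−k_d t) = e^(−0.251×2.700) = 0.5078; e^(−k_a t) = e^(−0.630×2.700) = 0.1825.
D = 7.351 × (0.5078 − 0.1825) + 1.14 × 0.1825 = 2.391 + 0.2081 = 2.599 mg/L.
DO = C_s − D = 9.74 − 2.599 = 7.141 mg/L.

DO ≈ 7.14 mg/L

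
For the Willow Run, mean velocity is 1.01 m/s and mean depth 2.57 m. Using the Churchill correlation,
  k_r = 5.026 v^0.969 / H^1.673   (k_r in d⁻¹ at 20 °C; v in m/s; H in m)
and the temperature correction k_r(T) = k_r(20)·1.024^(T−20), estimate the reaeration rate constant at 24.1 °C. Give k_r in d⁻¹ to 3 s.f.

k_r(20) = 5.026 × 1.01^0.969 / 2.57^1.673 = 5.026 × 1.010 / 4.851 = 1.046 d⁻¹.
k_r(24.1) = 1.046 × 1.024^(24.1−20) = 1.046 × 1.102 = 1.153 d⁻¹.

k_r ≈ 1.15 d⁻¹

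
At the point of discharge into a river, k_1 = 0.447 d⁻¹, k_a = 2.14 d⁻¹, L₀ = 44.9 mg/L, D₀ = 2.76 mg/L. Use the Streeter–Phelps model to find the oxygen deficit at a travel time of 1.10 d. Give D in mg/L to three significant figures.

k_1 L₀/(k_a−k_1) = 0.447×44.9/(2.14−0.447) = 20.07/1.693 = 11.85 mg/L.
e^(−k_1 t) = e^(−0.447×1.100) = 0.6116; e^(−k_a t) = e^(−2.14×1.100) = 0.09499.
D = 11.85 × (0.6116 − 0.09499) + 2.76 × 0.09499 = 6.124 + 0.2622 = 6.386 mg/L.

D ≈ 6.39 mg/L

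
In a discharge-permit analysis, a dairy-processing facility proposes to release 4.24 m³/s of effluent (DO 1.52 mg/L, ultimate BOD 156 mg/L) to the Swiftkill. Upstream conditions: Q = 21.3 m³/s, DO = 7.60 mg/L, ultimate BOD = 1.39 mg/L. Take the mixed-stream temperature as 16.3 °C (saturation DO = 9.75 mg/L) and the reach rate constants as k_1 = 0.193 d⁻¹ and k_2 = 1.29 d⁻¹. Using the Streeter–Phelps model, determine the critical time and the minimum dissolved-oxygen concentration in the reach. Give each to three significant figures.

Mixed DO = (21.3×7.60 + 4.24×1.52)/(21.3+4.24) = 168.3/25.54 = 6.591 mg/L.
Mixed L₀ = (21.3×1.39 + 4.24×156)/(25.54) = 691.0/25.54 = 27.06 mg/L.
Initial deficit D₀ = C_s − DO₀ = 9.75 − 6.591 = 3.159 mg/L.
t_c = (1/1.097) ln[(1.29/0.193)(1 − 3.159×1.097/(0.193×27.06))] = 0.9116 × ln(2.248) = 0.7384 d.
D_c = (0.193/1.29) × 27.06 × e^(−0.193×0.7384) = 0.1496 × 27.06 × 0.8672 = 3.510 mg/L.
Minimum DO = 9.75 − 3.510 = 6.240 mg/L.

t_c ≈ 0.738 d; minimum DO ≈ 6.24 mg/L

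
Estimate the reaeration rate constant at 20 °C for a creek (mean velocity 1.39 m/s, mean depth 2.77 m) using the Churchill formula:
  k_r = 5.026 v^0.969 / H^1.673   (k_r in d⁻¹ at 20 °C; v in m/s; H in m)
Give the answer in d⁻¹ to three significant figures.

k_r = 5.026 × 1.39^0.969 / 2.77^1.673 = 5.026 × 1.376 / 5.499 = 1.258 d⁻¹.

k_r ≈ 1.26 d⁻¹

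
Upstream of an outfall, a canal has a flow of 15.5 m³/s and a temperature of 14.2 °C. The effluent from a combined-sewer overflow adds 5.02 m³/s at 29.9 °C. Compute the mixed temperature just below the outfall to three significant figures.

18.0 °C

Flow-weighted mixing: C = (Q_r C_r + Q_w C_w)/(Q_r + Q_w)
= (15.5×14.2 + 5.02×29.9)/(15.5 + 5.02) = 370.2/20.52 = 18.04 °C.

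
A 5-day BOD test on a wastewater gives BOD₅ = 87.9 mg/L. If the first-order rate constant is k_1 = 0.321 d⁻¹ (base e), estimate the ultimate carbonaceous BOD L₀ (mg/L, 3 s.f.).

BOD₅ = L₀(1 − e^(−5k_1)) ⇒ L₀ = BOD₅ / (1 − e^(−5×0.321))
= 87.9 / (1 − 0.2009) = 87.9 / 0.7991 = 110.0 mg/L.

L₀ ≈ 110 mg/L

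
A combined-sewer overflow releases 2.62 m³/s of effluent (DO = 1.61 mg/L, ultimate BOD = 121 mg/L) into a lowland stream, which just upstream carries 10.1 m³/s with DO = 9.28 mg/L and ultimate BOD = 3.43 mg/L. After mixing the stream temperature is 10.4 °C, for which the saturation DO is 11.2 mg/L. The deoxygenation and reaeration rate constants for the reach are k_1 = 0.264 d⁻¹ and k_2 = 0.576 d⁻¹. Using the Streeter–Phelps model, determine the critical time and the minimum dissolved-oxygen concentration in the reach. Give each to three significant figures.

t_c ≈ 1.98 d; minimum DO ≈ 3.69 mg/L

Mixed DO = (10.1×9.28 + 2.62×1.61)/(10.1+2.62) = 97.95/12.72 = 7.700 mg/L.
Mixed L₀ = (10.1×3.43 + 2.62×121)/(12.72) = 351.7/12.72 = 27.65 mg/L.
Initial deficit D₀ = C_s − DO₀ = 11.2 − 7.700 = 3.500 mg/L.
t_c = (1/0.3120) ln[(0.576/0.264)(1 − 3.500×0.3120/(0.264×27.65))] = 3.205 × ln(1.855) = 1.981 d.
D_c = (0.264/0.576) × 27.65 × e^(−0.264×1.981) = 0.4583 × 27.65 × 0.5927 = 7.511 mg/L.
Minimum DO = 11.2 − 7.511 = 3.689 mg/L.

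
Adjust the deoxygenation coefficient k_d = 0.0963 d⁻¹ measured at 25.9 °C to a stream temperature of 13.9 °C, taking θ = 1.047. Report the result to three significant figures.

k_d ≈ 0.0555 d⁻¹

k_d(T₂) = k_d(T₁) · θ^(T₂−T₁) = 0.0963 × 1.047^(13.9−25.9)
= 0.0963 × 1.047^-12.0 = 0.0963 × 0.5763 = 0.05550 d⁻¹.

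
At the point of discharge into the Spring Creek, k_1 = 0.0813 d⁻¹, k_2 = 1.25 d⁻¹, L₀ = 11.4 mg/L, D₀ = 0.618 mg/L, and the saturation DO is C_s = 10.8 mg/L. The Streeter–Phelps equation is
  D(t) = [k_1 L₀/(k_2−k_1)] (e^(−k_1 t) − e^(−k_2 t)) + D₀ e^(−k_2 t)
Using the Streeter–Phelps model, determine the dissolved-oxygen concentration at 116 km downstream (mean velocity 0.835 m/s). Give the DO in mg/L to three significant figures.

DO ≈ 10.1 mg/L

Travel time t = x/v = 116 km / (0.835 m/s) = 116000 m / 0.835 m/s = 138900 s = 1.608 d.
k_1 L₀/(k_2−k_1) = 0.0813×11.4/(1.25−0.0813) = 0.9268/1.169 = 0.7930 mg/L.
e^(−k_1 t) = e^(−0.0813×1.608) = 0.8775; e^(−k_2 t) = e^(−1.25×1.608) = 0.1340.
D = 0.7930 × (0.8775 − 0.1340) + 0.618 × 0.1340 = 0.5896 + 0.08282 = 0.6724 mg/L.
DO = C_s − D = 10.8 − 0.6724 = 10.13 mg/L.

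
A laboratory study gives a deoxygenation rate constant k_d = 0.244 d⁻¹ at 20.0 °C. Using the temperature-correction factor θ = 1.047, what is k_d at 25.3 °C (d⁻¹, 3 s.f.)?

k_d(T₂) = k_d(T₁) · θ^(T₂−T₁) = 0.244 × 1.047^(25.3−20.0)
= 0.244 × 1.047^5.30 = 0.244 × 1.276 = 0.3112 d⁻¹.

k_d ≈ 0.311 d⁻¹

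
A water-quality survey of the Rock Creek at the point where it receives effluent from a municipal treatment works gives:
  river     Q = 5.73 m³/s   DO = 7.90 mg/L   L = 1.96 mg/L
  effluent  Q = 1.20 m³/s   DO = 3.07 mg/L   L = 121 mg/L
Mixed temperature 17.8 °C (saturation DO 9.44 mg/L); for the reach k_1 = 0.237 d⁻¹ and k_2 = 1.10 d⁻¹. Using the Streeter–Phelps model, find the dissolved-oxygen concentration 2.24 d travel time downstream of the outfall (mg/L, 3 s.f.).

Mixed DO = (5.73×7.90 + 1.20×3.07)/(5.73+1.20) = 48.95/6.930 = 7.064 mg/L.
Mixed L₀ = (5.73×1.96 + 1.20×121)/(6.930) = 156.4/6.930 = 22.57 mg/L.
Initial deficit D₀ = C_s − DO₀ = 9.44 − 7.064 = 2.376 mg/L.
D(2.24) = [0.237×22.57/(1.10−0.237)](e^(−0.237×2.24) − e^(−1.10×2.24)) + 2.376 e^(−1.10×2.24)
= 6.199 × (0.5881 − 0.08509) + 2.376 × 0.08509 = 3.320 mg/L.
DO = 9.44 − 3.320 = 6.120 mg/L.

DO ≈ 6.12 mg/L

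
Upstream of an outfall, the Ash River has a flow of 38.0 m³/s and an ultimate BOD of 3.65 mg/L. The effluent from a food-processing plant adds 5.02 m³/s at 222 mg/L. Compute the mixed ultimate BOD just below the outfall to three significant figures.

29.1 mg/L

Flow-weighted mixing: C = (Q_r C_r + Q_w C_w)/(Q_r + Q_w)
= (38.0×3.65 + 5.02×222)/(38.0 + 5.02) = 1253/43.02 = 29.13 mg/L.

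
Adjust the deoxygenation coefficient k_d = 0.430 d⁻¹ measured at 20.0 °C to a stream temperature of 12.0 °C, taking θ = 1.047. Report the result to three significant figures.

k_d(T₂) = k_d(T₁) · θ^(T₂−T₁) = 0.430 × 1.047^(12.0−20.0)
= 0.430 × 1.047^-8.00 = 0.430 × 0.6925 = 0.2978 d⁻¹.

k_d ≈ 0.298 d⁻¹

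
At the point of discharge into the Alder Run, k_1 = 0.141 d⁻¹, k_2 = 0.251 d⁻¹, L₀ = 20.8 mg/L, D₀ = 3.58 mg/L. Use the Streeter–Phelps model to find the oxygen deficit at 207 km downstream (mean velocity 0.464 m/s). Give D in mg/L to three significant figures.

Travel time t = x/v = 207 km / (0.464 m/s) = 207000 m / 0.464 m/s = 446100 s = 5.163 d.
k_1 L₀/(k_2−k_1) = 0.141×20.8/(0.251−0.141) = 2.933/0.1100 = 26.66 mg/L.
e^(−k_1 t) = e^(−0.141×5.163) = 0.4829; e^(−k_2 t) = e^(−0.251×5.163) = 0.2736.
D = 26.66 × (0.4829 − 0.2736) + 3.58 × 0.2736 = 5.579 + 0.9796 = 6.558 mg/L.

D ≈ 6.56 mg/L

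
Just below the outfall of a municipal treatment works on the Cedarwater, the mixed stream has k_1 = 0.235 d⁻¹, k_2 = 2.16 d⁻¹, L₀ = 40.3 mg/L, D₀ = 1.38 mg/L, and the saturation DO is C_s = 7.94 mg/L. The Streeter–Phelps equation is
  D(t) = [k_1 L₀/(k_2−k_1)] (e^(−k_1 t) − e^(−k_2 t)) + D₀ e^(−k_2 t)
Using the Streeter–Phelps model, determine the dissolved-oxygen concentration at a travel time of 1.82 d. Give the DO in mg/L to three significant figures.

k_1 L₀/(k_2−k_1) = 0.235×40.3/(2.16−0.235) = 9.470/1.925 = 4.920 mg/L.
e^(−k_1 t) = e^(−0.235×1.820) = 0.6520; e^(−k_2 t) = e^(−2.16×1.820) = 0.01962.
D = 4.920 × (0.6520 − 0.01962) + 1.38 × 0.01962 = 3.111 + 0.02708 = 3.138 mg/L.
DO = C_s − D = 7.94 − 3.138 = 4.802 mg/L.

DO ≈ 4.80 mg/L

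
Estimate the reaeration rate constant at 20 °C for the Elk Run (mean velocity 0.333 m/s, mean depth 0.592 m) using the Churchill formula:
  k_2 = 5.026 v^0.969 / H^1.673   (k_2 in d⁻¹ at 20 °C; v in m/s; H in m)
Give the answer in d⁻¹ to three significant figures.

k_2 ≈ 4.16 d⁻¹

k_2 = 5.026 × 0.333^0.969 / 0.592^1.673 = 5.026 × 0.3445 / 0.4160 = 4.163 d⁻¹.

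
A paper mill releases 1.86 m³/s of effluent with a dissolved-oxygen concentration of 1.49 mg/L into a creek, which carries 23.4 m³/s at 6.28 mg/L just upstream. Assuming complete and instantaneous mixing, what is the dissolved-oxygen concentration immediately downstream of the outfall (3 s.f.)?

5.93 mg/L

Flow-weighted mixing: C = (Q_r C_r + Q_w C_w)/(Q_r + Q_w)
= (23.4×6.28 + 1.86×1.49)/(23.4 + 1.86) = 149.7/25.26 = 5.927 mg/L.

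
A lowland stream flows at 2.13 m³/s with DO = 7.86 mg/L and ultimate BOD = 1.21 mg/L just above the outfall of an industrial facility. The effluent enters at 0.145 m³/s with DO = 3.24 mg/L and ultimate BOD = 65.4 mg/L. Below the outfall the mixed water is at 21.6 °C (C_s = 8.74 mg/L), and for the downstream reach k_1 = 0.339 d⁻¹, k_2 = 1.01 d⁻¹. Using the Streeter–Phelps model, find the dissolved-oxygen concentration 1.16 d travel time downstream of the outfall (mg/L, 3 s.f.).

Mixed DO = (2.13×7.86 + 0.145×3.24)/(2.13+0.145) = 17.21/2.275 = 7.566 mg/L.
Mixed L₀ = (2.13×1.21 + 0.145×65.4)/(2.275) = 12.06/2.275 = 5.301 mg/L.
Initial deficit D₀ = C_s − DO₀ = 8.74 − 7.566 = 1.174 mg/L.
D(1.16) = [0.339×5.301/(1.01−0.339)](e^(−0.339×1.16) − e^(−1.01×1.16)) + 1.174 e^(−1.01×1.16)
= 2.678 × (0.6749 − 0.3099) + 1.174 × 0.3099 = 1.341 mg/L.
DO = 8.74 − 1.341 = 7.399 mg/L.

DO ≈ 7.40 mg/L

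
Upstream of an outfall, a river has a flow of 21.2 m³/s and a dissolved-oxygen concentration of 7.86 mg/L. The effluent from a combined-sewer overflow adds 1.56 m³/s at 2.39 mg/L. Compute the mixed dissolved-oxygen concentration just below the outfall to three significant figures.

Flow-weighted mixing: C = (Q_r C_r + Q_w C_w)/(Q_r + Q_w)
= (21.2×7.86 + 1.56×2.39)/(21.2 + 1.56) = 170.4/22.76 = 7.485 mg/L.

7.49 mg/L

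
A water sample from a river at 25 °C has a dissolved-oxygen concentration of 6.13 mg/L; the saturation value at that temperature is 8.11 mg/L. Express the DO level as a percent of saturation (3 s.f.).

75.6 % saturation

% saturation = C/C_s × 100 = 6.13/8.11 × 100 = 75.6 %.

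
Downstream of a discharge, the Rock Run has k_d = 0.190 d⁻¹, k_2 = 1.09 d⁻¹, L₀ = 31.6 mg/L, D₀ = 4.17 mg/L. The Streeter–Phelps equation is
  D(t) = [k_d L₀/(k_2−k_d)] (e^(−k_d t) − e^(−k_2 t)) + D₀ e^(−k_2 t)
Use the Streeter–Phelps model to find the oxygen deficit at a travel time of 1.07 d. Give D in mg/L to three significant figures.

D ≈ 4.66 mg/L

k_d L₀/(k_2−k_d) = 0.190×31.6/(1.09−0.190) = 6.004/0.9000 = 6.671 mg/L.
e^(−k_d t) = e^(−0.190×1.070) = 0.8160; e^(−k_2 t) = e^(−1.09×1.070) = 0.3115.
D = 6.671 × (0.8160 − 0.3115) + 4.17 × 0.3115 = 3.366 + 1.299 = 4.665 mg/L.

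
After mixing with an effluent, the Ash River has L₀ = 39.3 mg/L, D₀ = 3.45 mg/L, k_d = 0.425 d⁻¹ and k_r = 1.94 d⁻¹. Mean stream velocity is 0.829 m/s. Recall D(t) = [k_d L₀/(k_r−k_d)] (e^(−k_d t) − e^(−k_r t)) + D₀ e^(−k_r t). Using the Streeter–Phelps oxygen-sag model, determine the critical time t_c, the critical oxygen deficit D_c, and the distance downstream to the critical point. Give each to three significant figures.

t_c ≈ 0.754 d; D_c ≈ 6.25 mg/L; x_c ≈ 54.0 km

With k_r/k_d = 4.565 and 1 − D₀(k_r−k_d)/(k_d L₀) = 0.6871,
t_c = ln(4.565 × 0.6871) / (1.94 − 0.425) = ln(3.136) / 1.515 = 1.143/1.515 = 0.7545 d.
D_c = (k_d/k_r) L₀ e^(−k_d t_c) = (0.425/1.94) × 39.3 × e^(−0.425×0.7545) = 0.2191 × 39.3 × 0.7257 = 6.248 mg/L.
x_c = v t_c = 0.829 m/s × 0.7545 d × 86400 s/d = 54040 m ≈ 54.0 km.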